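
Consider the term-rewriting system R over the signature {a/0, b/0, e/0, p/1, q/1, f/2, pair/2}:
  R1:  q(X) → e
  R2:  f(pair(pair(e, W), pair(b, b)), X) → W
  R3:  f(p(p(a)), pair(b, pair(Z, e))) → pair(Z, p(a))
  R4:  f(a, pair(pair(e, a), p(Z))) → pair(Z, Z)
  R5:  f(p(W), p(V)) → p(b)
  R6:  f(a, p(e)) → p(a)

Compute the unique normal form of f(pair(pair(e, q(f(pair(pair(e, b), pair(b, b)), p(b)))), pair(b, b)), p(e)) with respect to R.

e

1. f(pair(pair(e, q(f(pair(pair(e, b), pair(b, b)), p(b)))), pair(b, b)), p(e))  →  q(f(pair(pair(e, b), pair(b, b)), p(b)))   [R2 at ε]
2. q(f(pair(pair(e, b), pair(b, b)), p(b)))  →  e   [R1 at ε]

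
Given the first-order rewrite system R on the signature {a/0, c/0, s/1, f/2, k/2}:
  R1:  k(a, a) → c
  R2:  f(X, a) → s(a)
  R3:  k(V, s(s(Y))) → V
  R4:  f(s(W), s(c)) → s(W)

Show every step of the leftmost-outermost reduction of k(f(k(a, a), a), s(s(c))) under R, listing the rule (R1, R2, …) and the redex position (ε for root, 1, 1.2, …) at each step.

1. k(f(k(a, a), a), s(s(c)))  →  f(k(a, a), a)   [R3 at ε]
2. f(k(a, a), a)  →  s(a)   [R2 at ε]

s(a)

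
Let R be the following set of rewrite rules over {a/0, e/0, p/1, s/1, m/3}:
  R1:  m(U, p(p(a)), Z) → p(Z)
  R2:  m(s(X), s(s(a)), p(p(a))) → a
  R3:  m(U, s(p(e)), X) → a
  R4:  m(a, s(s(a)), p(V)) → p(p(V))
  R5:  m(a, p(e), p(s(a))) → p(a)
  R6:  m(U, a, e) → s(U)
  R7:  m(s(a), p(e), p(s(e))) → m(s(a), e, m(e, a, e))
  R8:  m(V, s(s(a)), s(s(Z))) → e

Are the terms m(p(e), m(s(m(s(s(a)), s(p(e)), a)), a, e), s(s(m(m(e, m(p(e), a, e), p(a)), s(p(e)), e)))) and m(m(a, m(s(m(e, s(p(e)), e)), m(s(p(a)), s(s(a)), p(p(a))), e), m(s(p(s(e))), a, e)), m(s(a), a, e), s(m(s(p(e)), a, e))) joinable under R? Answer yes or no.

yes — NF(t₁) = e, NF(t₂) = e

Reduce t₁ = m(p(e), m(s(m(s(s(a)), s(p(e)), a)), a, e), s(s(m(m(e, m(p(e), a, e), p(a)), s(p(e)), e)))):
1. m(p(e), m(s(m(s(s(a)), s(p(e)), a)), a, e), s(s(m(m(e, m(p(e), a, e), p(a)), s(p(e)), e))))  →  m(p(e), s(s(m(s(s(a)), s(p(e)), a))), s(s(m(m(e, m(p(e), a, e), p(a)), s(p(e)), e))))   [R6 at 2]
2. m(p(e), s(s(m(s(s(a)), s(p(e)), a))), s(s(m(m(e, m(p(e), a, e), p(a)), s(p(e)), e))))  →  m(p(e), s(s(a)), s(s(m(m(e, m(p(e), a, e), p(a)), s(p(e)), e))))   [R3 at 2.1.1]
3. m(p(e), s(s(a)), s(s(m(m(e, m(p(e), a, e), p(a)), s(p(e)), e))))  →  e   [R8 at ε]

Reduce t₂ = m(m(a, m(s(m(e, s(p(e)), e)), m(s(p(a)), s(s(a)), p(p(a))), e), m(s(p(s(e))), a, e)), m(s(a), a, e), s(m(s(p(e)), a, e))):
1. m(m(a, m(s(m(e, s(p(e)), e)), m(s(p(a)), s(s(a)), p(p(a))), e), m(s(p(s(e))), a, e)), m(s(a), a, e), s(m(s(p(e)), a, e)))  →  m(m(a, m(s(a), m(s(p(a)), s(s(a)), p(p(a))), e), m(s(p(s(e))), a, e)), m(s(a), a, e), s(m(s(p(e)), a, e)))   [R3 at 1.2.1.1]
2. m(m(a, m(s(a), m(s(p(a)), s(s(a)), p(p(a))), e), m(s(p(s(e))), a, e)), m(s(a), a, e), s(m(s(p(e)), a, e)))  →  m(m(a, m(s(a), a, e), m(s(p(s(e))), a, e)), m(s(a), a, e), s(m(s(p(e)), a, e)))   [R2 at 1.2.2]
3. m(m(a, m(s(a), a, e), m(s(p(s(e))), a, e)), m(s(a), a, e), s(m(s(p(e)), a, e)))  →  m(m(a, s(s(a)), m(s(p(s(e))), a, e)), m(s(a), a, e), s(m(s(p(e)), a, e)))   [R6 at 1.2]
4. m(m(a, s(s(a)), m(s(p(s(e))), a, e)), m(s(a), a, e), s(m(s(p(e)), a, e)))  →  m(m(a, s(s(a)), s(s(p(s(e))))), m(s(a), a, e), s(m(s(p(e)), a, e)))   [R6 at 1.3]
5. m(m(a, s(s(a)), s(s(p(s(e))))), m(s(a), a, e), s(m(s(p(e)), a, e)))  →  m(e, m(s(a), a, e), s(m(s(p(e)), a, e)))   [R8 at 1]
6. m(e, m(s(a), a, e), s(m(s(p(e)), a, e)))  →  m(e, s(s(a)), s(m(s(p(e)), a, e)))   [R6 at 2]
7. m(e, s(s(a)), s(m(s(p(e)), a, e)))  →  m(e, s(s(a)), s(s(s(p(e)))))   [R6 at 3.1]
8. m(e, s(s(a)), s(s(s(p(e)))))  →  e   [R8 at ε]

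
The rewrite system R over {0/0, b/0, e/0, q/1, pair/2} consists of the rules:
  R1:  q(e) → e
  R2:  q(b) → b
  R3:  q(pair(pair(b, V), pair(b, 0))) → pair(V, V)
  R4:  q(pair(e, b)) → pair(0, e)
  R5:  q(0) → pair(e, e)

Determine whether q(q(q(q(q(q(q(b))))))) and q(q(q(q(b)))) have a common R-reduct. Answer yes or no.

Reduce t₁ = q(q(q(q(q(q(q(b))))))):
1. q(q(q(q(q(q(q(b)))))))  →  q(q(q(q(q(q(b))))))   [R2 at 1.1.1.1.1.1]
2. q(q(q(q(q(q(b))))))  →  q(q(q(q(q(b)))))   [R2 at 1.1.1.1.1]
3. q(q(q(q(q(b)))))  →  q(q(q(q(b))))   [R2 at 1.1.1.1]
4. q(q(q(q(b))))  →  q(q(q(b)))   [R2 at 1.1.1]
5. q(q(q(b)))  →  q(q(b))   [R2 at 1.1]
6. q(q(b))  →  q(b)   [R2 at 1]
7. q(b)  →  b   [R2 at ε]

Reduce t₂ = q(q(q(q(b)))):
1. q(q(q(q(b))))  →  q(q(q(b)))   [R2 at 1.1.1]
2. q(q(q(b)))  →  q(q(b))   [R2 at 1.1]
3. q(q(b))  →  q(b)   [R2 at 1]
4. q(b)  →  b   [R2 at ε]

yes — NF(t₁) = b, NF(t₂) = b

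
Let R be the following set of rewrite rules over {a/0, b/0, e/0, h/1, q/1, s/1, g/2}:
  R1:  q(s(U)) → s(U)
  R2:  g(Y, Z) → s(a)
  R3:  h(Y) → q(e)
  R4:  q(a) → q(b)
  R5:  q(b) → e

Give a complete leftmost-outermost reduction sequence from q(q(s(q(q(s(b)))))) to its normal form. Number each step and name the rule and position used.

s(s(b))

1. q(q(s(q(q(s(b))))))  →  q(s(q(q(s(b)))))   [R1 at 1]
2. q(s(q(q(s(b)))))  →  s(q(q(s(b))))   [R1 at ε]
3. s(q(q(s(b))))  →  s(q(s(b)))   [R1 at 1.1]
4. s(q(s(b)))  →  s(s(b))   [R1 at 1]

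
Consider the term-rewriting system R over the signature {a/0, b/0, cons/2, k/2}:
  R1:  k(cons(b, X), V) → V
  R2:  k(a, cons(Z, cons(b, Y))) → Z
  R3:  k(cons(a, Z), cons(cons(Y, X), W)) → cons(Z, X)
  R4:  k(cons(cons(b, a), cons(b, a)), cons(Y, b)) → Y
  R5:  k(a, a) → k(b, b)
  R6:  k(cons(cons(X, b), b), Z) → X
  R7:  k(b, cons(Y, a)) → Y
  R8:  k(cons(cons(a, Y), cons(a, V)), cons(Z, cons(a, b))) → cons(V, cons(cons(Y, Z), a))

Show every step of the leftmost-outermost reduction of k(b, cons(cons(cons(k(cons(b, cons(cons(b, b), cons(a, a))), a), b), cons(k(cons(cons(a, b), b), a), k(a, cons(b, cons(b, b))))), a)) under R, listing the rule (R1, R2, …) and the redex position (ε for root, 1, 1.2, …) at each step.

1. k(b, cons(cons(cons(k(cons(b, cons(cons(b, b), cons(a, a))), a), b), cons(k(cons(cons(a, b), b), a), k(a, cons(b, cons(b, b))))), a))  →  cons(cons(k(cons(b, cons(cons(b, b), cons(a, a))), a), b), cons(k(cons(cons(a, b), b), a), k(a, cons(b, cons(b, b)))))   [R7 at ε]
2. cons(cons(k(cons(b, cons(cons(b, b), cons(a, a))), a), b), cons(k(cons(cons(a, b), b), a), k(a, cons(b, cons(b, b)))))  →  cons(cons(a, b), cons(k(cons(cons(a, b), b), a), k(a, cons(b, cons(b, b)))))   [R1 at 1.1]
3. cons(cons(a, b), cons(k(cons(cons(a, b), b), a), k(a, cons(b, cons(b, b)))))  →  cons(cons(a, b), cons(a, k(a, cons(b, cons(b, b)))))   [R6 at 2.1]
4. cons(cons(a, b), cons(a, k(a, cons(b, cons(b, b)))))  →  cons(cons(a, b), cons(a, b))   [R2 at 2.2]

cons(cons(a, b), cons(a, b))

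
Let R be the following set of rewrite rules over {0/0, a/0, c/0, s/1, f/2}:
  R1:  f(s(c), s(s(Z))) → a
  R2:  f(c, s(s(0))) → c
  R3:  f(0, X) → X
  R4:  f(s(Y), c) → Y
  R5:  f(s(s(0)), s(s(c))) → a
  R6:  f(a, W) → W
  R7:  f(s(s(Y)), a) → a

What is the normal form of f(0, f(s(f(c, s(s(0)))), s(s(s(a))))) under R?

a

1. f(0, f(s(f(c, s(s(0)))), s(s(s(a)))))  →  f(s(f(c, s(s(0)))), s(s(s(a))))   [R3 at ε]
2. f(s(f(c, s(s(0)))), s(s(s(a))))  →  f(s(c), s(s(s(a))))   [R2 at 1.1]
3. f(s(c), s(s(s(a))))  →  a   [R1 at ε]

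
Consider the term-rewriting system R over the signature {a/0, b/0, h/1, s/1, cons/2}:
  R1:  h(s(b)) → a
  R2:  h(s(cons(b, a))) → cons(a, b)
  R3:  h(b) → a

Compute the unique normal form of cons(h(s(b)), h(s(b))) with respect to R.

1. cons(h(s(b)), h(s(b)))  →  cons(a, h(s(b)))   [R1 at 1]
2. cons(a, h(s(b)))  →  cons(a, a)   [R1 at 2]

cons(a, a)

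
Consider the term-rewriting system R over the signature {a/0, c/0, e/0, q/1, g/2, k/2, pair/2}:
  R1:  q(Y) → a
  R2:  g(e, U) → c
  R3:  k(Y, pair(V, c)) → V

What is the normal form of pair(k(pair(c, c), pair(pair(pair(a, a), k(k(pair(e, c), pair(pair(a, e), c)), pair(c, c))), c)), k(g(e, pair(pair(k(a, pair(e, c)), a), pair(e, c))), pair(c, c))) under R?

1. pair(k(pair(c, c), pair(pair(pair(a, a), k(k(pair(e, c), pair(pair(a, e), c)), pair(c, c))), c)), k(g(e, pair(pair(k(a, pair(e, c)), a), pair(e, c))), pair(c, c)))  →  pair(pair(pair(a, a), k(k(pair(e, c), pair(pair(a, e), c)), pair(c, c))), k(g(e, pair(pair(k(a, pair(e, c)), a), pair(e, c))), pair(c, c)))   [R3 at 1]
2. pair(pair(pair(a, a), k(k(pair(e, c), pair(pair(a, e), c)), pair(c, c))), k(g(e, pair(pair(k(a, pair(e, c)), a), pair(e, c))), pair(c, c)))  →  pair(pair(pair(a, a), c), k(g(e, pair(pair(k(a, pair(e, c)), a), pair(e, c))), pair(c, c)))   [R3 at 1.2]
3. pair(pair(pair(a, a), c), k(g(e, pair(pair(k(a, pair(e, c)), a), pair(e, c))), pair(c, c)))  →  pair(pair(pair(a, a), c), c)   [R3 at 2]

pair(pair(pair(a, a), c), c)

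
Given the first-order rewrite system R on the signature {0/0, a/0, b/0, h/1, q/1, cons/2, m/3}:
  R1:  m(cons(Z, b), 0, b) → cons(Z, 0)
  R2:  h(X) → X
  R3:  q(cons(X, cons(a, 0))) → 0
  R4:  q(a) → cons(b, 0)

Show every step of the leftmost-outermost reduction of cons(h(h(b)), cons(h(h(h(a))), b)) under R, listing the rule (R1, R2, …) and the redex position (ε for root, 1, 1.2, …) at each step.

1. cons(h(h(b)), cons(h(h(h(a))), b))  →  cons(h(b), cons(h(h(h(a))), b))   [R2 at 1]
2. cons(h(b), cons(h(h(h(a))), b))  →  cons(b, cons(h(h(h(a))), b))   [R2 at 1]
3. cons(b, cons(h(h(h(a))), b))  →  cons(b, cons(h(h(a)), b))   [R2 at 2.1]
4. cons(b, cons(h(h(a)), b))  →  cons(b, cons(h(a), b))   [R2 at 2.1]
5. cons(b, cons(h(a), b))  →  cons(b, cons(a, b))   [R2 at 2.1]

cons(b, cons(a, b))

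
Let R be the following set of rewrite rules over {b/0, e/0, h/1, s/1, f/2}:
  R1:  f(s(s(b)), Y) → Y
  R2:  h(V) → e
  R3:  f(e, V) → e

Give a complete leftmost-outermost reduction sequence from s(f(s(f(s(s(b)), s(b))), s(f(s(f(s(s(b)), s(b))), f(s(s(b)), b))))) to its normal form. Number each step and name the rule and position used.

1. s(f(s(f(s(s(b)), s(b))), s(f(s(f(s(s(b)), s(b))), f(s(s(b)), b)))))  →  s(f(s(s(b)), s(f(s(f(s(s(b)), s(b))), f(s(s(b)), b)))))   [R1 at 1.1.1]
2. s(f(s(s(b)), s(f(s(f(s(s(b)), s(b))), f(s(s(b)), b)))))  →  s(s(f(s(f(s(s(b)), s(b))), f(s(s(b)), b))))   [R1 at 1]
3. s(s(f(s(f(s(s(b)), s(b))), f(s(s(b)), b))))  →  s(s(f(s(s(b)), f(s(s(b)), b))))   [R1 at 1.1.1.1]
4. s(s(f(s(s(b)), f(s(s(b)), b))))  →  s(s(f(s(s(b)), b)))   [R1 at 1.1]
5. s(s(f(s(s(b)), b)))  →  s(s(b))   [R1 at 1.1]

s(s(b))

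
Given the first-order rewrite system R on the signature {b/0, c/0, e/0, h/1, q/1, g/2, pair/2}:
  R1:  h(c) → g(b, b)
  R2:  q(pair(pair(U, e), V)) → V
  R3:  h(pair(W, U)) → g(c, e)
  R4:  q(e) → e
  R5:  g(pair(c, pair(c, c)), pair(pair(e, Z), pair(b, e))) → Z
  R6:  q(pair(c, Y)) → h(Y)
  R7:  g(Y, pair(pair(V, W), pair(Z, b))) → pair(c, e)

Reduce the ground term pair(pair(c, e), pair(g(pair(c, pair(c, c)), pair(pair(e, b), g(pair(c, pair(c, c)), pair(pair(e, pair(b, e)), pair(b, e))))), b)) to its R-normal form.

1. pair(pair(c, e), pair(g(pair(c, pair(c, c)), pair(pair(e, b), g(pair(c, pair(c, c)), pair(pair(e, pair(b, e)), pair(b, e))))), b))  →  pair(pair(c, e), pair(g(pair(c, pair(c, c)), pair(pair(e, b), pair(b, e))), b))   [R5 at 2.1.2.2]
2. pair(pair(c, e), pair(g(pair(c, pair(c, c)), pair(pair(e, b), pair(b, e))), b))  →  pair(pair(c, e), pair(b, b))   [R5 at 2.1]

pair(pair(c, e), pair(b, b))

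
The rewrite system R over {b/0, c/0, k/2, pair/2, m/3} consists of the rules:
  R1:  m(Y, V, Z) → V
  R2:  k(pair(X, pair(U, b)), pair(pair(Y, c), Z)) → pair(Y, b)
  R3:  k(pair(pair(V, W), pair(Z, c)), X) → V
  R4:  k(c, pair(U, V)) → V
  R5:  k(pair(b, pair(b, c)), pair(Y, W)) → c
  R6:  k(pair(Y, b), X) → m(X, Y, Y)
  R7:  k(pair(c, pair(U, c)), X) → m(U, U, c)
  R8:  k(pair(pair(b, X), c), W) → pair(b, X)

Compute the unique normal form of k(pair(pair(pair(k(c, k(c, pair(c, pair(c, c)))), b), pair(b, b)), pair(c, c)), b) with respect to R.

1. k(pair(pair(pair(k(c, k(c, pair(c, pair(c, c)))), b), pair(b, b)), pair(c, c)), b)  →  pair(k(c, k(c, pair(c, pair(c, c)))), b)   [R3 at ε]
2. pair(k(c, k(c, pair(c, pair(c, c)))), b)  →  pair(k(c, pair(c, c)), b)   [R4 at 1.2]
3. pair(k(c, pair(c, c)), b)  →  pair(c, b)   [R4 at 1]

pair(c, b)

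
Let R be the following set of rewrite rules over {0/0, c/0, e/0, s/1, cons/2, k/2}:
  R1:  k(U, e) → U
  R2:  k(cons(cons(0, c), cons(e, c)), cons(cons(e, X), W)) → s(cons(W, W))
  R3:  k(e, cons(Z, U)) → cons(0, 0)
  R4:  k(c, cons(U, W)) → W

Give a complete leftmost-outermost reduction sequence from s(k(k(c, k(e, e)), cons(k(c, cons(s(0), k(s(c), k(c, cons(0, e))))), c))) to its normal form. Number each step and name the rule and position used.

s(c)

1. s(k(k(c, k(e, e)), cons(k(c, cons(s(0), k(s(c), k(c, cons(0, e))))), c)))  →  s(k(k(c, e), cons(k(c, cons(s(0), k(s(c), k(c, cons(0, e))))), c)))   [R1 at 1.1.2]
2. s(k(k(c, e), cons(k(c, cons(s(0), k(s(c), k(c, cons(0, e))))), c)))  →  s(k(c, cons(k(c, cons(s(0), k(s(c), k(c, cons(0, e))))), c)))   [R1 at 1.1]
3. s(k(c, cons(k(c, cons(s(0), k(s(c), k(c, cons(0, e))))), c)))  →  s(c)   [R4 at 1]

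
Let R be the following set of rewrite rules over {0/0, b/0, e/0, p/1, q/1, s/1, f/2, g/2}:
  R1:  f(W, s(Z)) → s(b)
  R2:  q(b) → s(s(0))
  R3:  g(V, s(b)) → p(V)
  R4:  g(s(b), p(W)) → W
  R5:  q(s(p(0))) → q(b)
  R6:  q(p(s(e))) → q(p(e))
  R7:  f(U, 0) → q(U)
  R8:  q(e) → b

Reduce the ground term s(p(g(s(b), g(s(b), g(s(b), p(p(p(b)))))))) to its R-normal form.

1. s(p(g(s(b), g(s(b), g(s(b), p(p(p(b))))))))  →  s(p(g(s(b), g(s(b), p(p(b))))))   [R4 at 1.1.2.2]
2. s(p(g(s(b), g(s(b), p(p(b))))))  →  s(p(g(s(b), p(b))))   [R4 at 1.1.2]
3. s(p(g(s(b), p(b))))  →  s(p(b))   [R4 at 1.1]

s(p(b))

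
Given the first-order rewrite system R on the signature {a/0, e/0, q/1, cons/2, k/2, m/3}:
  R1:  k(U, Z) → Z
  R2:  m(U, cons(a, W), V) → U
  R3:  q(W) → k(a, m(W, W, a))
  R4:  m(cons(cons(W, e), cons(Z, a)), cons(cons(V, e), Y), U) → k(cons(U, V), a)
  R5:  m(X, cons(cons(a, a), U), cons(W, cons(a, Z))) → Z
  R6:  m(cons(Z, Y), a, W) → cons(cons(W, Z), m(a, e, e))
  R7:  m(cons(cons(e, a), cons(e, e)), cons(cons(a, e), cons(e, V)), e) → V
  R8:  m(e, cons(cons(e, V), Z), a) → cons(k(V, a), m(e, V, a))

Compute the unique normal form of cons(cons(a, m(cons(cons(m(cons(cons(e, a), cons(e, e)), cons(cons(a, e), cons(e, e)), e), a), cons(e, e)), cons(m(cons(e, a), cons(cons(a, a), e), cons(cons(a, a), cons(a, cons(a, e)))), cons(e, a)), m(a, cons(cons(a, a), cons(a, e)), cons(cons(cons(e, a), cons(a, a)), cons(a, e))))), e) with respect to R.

cons(cons(a, a), e)

1. cons(cons(a, m(cons(cons(m(cons(cons(e, a), cons(e, e)), cons(cons(a, e), cons(e, e)), e), a), cons(e, e)), cons(m(cons(e, a), cons(cons(a, a), e), cons(cons(a, a), cons(a, cons(a, e)))), cons(e, a)), m(a, cons(cons(a, a), cons(a, e)), cons(cons(cons(e, a), cons(a, a)), cons(a, e))))), e)  →  cons(cons(a, m(cons(cons(e, a), cons(e, e)), cons(m(cons(e, a), cons(cons(a, a), e), cons(cons(a, a), cons(a, cons(a, e)))), cons(e, a)), m(a, cons(cons(a, a), cons(a, e)), cons(cons(cons(e, a), cons(a, a)), cons(a, e))))), e)   [R7 at 1.2.1.1.1]
2. cons(cons(a, m(cons(cons(e, a), cons(e, e)), cons(m(cons(e, a), cons(cons(a, a), e), cons(cons(a, a), cons(a, cons(a, e)))), cons(e, a)), m(a, cons(cons(a, a), cons(a, e)), cons(cons(cons(e, a), cons(a, a)), cons(a, e))))), e)  →  cons(cons(a, m(cons(cons(e, a), cons(e, e)), cons(cons(a, e), cons(e, a)), m(a, cons(cons(a, a), cons(a, e)), cons(cons(cons(e, a), cons(a, a)), cons(a, e))))), e)   [R5 at 1.2.2.1]
3. cons(cons(a, m(cons(cons(e, a), cons(e, e)), cons(cons(a, e), cons(e, a)), m(a, cons(cons(a, a), cons(a, e)), cons(cons(cons(e, a), cons(a, a)), cons(a, e))))), e)  →  cons(cons(a, m(cons(cons(e, a), cons(e, e)), cons(cons(a, e), cons(e, a)), e)), e)   [R5 at 1.2.3]
4. cons(cons(a, m(cons(cons(e, a), cons(e, e)), cons(cons(a, e), cons(e, a)), e)), e)  →  cons(cons(a, a), e)   [R7 at 1.2]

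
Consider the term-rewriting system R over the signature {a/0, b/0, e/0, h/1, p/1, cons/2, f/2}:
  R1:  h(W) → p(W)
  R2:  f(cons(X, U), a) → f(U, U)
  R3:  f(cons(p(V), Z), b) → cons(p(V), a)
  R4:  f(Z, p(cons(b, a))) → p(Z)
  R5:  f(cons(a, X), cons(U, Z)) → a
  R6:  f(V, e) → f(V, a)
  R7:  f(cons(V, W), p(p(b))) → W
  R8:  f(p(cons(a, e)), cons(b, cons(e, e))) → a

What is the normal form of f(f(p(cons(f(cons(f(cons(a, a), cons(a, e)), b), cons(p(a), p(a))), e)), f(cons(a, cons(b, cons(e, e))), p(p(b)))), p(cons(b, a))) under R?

1. f(f(p(cons(f(cons(f(cons(a, a), cons(a, e)), b), cons(p(a), p(a))), e)), f(cons(a, cons(b, cons(e, e))), p(p(b)))), p(cons(b, a)))  →  p(f(p(cons(f(cons(f(cons(a, a), cons(a, e)), b), cons(p(a), p(a))), e)), f(cons(a, cons(b, cons(e, e))), p(p(b)))))   [R4 at ε]
2. p(f(p(cons(f(cons(f(cons(a, a), cons(a, e)), b), cons(p(a), p(a))), e)), f(cons(a, cons(b, cons(e, e))), p(p(b)))))  →  p(f(p(cons(f(cons(a, b), cons(p(a), p(a))), e)), f(cons(a, cons(b, cons(e, e))), p(p(b)))))   [R5 at 1.1.1.1.1.1]
3. p(f(p(cons(f(cons(a, b), cons(p(a), p(a))), e)), f(cons(a, cons(b, cons(e, e))), p(p(b)))))  →  p(f(p(cons(a, e)), f(cons(a, cons(b, cons(e, e))), p(p(b)))))   [R5 at 1.1.1.1]
4. p(f(p(cons(a, e)), f(cons(a, cons(b, cons(e, e))), p(p(b)))))  →  p(f(p(cons(a, e)), cons(b, cons(e, e))))   [R7 at 1.2]
5. p(f(p(cons(a, e)), cons(b, cons(e, e))))  →  p(a)   [R8 at 1]

p(a)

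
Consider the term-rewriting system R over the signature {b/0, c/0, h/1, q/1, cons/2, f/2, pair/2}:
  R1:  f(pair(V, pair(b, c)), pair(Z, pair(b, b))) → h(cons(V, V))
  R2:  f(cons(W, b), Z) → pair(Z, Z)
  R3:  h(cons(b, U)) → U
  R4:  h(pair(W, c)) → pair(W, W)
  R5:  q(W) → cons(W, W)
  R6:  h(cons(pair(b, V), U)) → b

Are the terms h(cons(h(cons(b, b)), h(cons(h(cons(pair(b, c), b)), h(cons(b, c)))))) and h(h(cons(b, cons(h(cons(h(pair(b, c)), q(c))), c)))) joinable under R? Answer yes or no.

Reduce t₁ = h(cons(h(cons(b, b)), h(cons(h(cons(pair(b, c), b)), h(cons(b, c)))))):
1. h(cons(h(cons(b, b)), h(cons(h(cons(pair(b, c), b)), h(cons(b, c))))))  →  h(cons(b, h(cons(h(cons(pair(b, c), b)), h(cons(b, c))))))   [R3 at 1.1]
2. h(cons(b, h(cons(h(cons(pair(b, c), b)), h(cons(b, c))))))  →  h(cons(h(cons(pair(b, c), b)), h(cons(b, c))))   [R3 at ε]
3. h(cons(h(cons(pair(b, c), b)), h(cons(b, c))))  →  h(cons(b, h(cons(b, c))))   [R6 at 1.1]
4. h(cons(b, h(cons(b, c))))  →  h(cons(b, c))   [R3 at ε]
5. h(cons(b, c))  →  c   [R3 at ε]

Reduce t₂ = h(h(cons(b, cons(h(cons(h(pair(b, c)), q(c))), c)))):
1. h(h(cons(b, cons(h(cons(h(pair(b, c)), q(c))), c))))  →  h(cons(h(cons(h(pair(b, c)), q(c))), c))   [R3 at 1]
2. h(cons(h(cons(h(pair(b, c)), q(c))), c))  →  h(cons(h(cons(pair(b, b), q(c))), c))   [R4 at 1.1.1.1]
3. h(cons(h(cons(pair(b, b), q(c))), c))  →  h(cons(b, c))   [R6 at 1.1]
4. h(cons(b, c))  →  c   [R3 at ε]

yes — NF(t₁) = c, NF(t₂) = c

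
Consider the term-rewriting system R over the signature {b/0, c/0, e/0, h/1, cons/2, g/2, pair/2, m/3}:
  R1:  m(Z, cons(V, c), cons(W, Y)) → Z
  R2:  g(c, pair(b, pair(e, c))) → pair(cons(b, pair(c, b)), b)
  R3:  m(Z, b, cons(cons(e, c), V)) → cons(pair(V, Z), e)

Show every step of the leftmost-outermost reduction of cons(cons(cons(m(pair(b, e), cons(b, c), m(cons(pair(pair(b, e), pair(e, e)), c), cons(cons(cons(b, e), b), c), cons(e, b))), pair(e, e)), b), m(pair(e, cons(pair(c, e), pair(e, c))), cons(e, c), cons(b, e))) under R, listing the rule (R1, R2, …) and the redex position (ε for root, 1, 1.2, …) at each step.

cons(cons(cons(pair(b, e), pair(e, e)), b), pair(e, cons(pair(c, e), pair(e, c))))

1. cons(cons(cons(m(pair(b, e), cons(b, c), m(cons(pair(pair(b, e), pair(e, e)), c), cons(cons(cons(b, e), b), c), cons(e, b))), pair(e, e)), b), m(pair(e, cons(pair(c, e), pair(e, c))), cons(e, c), cons(b, e)))  →  cons(cons(cons(m(pair(b, e), cons(b, c), cons(pair(pair(b, e), pair(e, e)), c)), pair(e, e)), b), m(pair(e, cons(pair(c, e), pair(e, c))), cons(e, c), cons(b, e)))   [R1 at 1.1.1.3]
2. cons(cons(cons(m(pair(b, e), cons(b, c), cons(pair(pair(b, e), pair(e, e)), c)), pair(e, e)), b), m(pair(e, cons(pair(c, e), pair(e, c))), cons(e, c), cons(b, e)))  →  cons(cons(cons(pair(b, e), pair(e, e)), b), m(pair(e, cons(pair(c, e), pair(e, c))), cons(e, c), cons(b, e)))   [R1 at 1.1.1]
3. cons(cons(cons(pair(b, e), pair(e, e)), b), m(pair(e, cons(pair(c, e), pair(e, c))), cons(e, c), cons(b, e)))  →  cons(cons(cons(pair(b, e), pair(e, e)), b), pair(e, cons(pair(c, e), pair(e, c))))   [R1 at 2]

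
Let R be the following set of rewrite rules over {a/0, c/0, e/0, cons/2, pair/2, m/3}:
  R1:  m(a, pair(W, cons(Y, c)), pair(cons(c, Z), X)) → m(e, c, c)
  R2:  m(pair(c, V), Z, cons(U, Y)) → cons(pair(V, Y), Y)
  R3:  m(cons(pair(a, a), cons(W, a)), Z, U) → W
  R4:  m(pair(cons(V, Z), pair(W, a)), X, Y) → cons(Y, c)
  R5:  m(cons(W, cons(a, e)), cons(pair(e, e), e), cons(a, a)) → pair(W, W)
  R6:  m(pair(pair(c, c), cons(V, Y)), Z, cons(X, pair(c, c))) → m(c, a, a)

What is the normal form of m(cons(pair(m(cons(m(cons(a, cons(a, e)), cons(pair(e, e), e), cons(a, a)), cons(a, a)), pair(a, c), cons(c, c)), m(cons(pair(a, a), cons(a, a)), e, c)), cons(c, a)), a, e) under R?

c

1. m(cons(pair(m(cons(m(cons(a, cons(a, e)), cons(pair(e, e), e), cons(a, a)), cons(a, a)), pair(a, c), cons(c, c)), m(cons(pair(a, a), cons(a, a)), e, c)), cons(c, a)), a, e)  →  m(cons(pair(m(cons(pair(a, a), cons(a, a)), pair(a, c), cons(c, c)), m(cons(pair(a, a), cons(a, a)), e, c)), cons(c, a)), a, e)   [R5 at 1.1.1.1.1]
2. m(cons(pair(m(cons(pair(a, a), cons(a, a)), pair(a, c), cons(c, c)), m(cons(pair(a, a), cons(a, a)), e, c)), cons(c, a)), a, e)  →  m(cons(pair(a, m(cons(pair(a, a), cons(a, a)), e, c)), cons(c, a)), a, e)   [R3 at 1.1.1]
3. m(cons(pair(a, m(cons(pair(a, a), cons(a, a)), e, c)), cons(c, a)), a, e)  →  m(cons(pair(a, a), cons(c, a)), a, e)   [R3 at 1.1.2]
4. m(cons(pair(a, a), cons(c, a)), a, e)  →  c   [R3 at ε]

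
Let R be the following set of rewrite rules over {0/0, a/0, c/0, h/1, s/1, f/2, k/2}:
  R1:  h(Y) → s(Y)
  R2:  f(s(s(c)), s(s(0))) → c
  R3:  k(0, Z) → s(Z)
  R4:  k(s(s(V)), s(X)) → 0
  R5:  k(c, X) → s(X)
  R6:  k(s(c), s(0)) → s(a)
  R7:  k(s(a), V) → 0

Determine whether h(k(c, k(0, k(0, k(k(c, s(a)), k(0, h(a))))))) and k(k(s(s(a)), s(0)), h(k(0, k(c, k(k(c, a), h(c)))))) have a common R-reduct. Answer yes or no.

yes — NF(t₁) = s(s(s(s(0)))), NF(t₂) = s(s(s(s(0))))

Reduce t₁ = h(k(c, k(0, k(0, k(k(c, s(a)), k(0, h(a))))))):
1. h(k(c, k(0, k(0, k(k(c, s(a)), k(0, h(a)))))))  →  s(k(c, k(0, k(0, k(k(c, s(a)), k(0, h(a)))))))   [R1 at ε]
2. s(k(c, k(0, k(0, k(k(c, s(a)), k(0, h(a)))))))  →  s(s(k(0, k(0, k(k(c, s(a)), k(0, h(a)))))))   [R5 at 1]
3. s(s(k(0, k(0, k(k(c, s(a)), k(0, h(a)))))))  →  s(s(s(k(0, k(k(c, s(a)), k(0, h(a)))))))   [R3 at 1.1]
4. s(s(s(k(0, k(k(c, s(a)), k(0, h(a)))))))  →  s(s(s(s(k(k(c, s(a)), k(0, h(a)))))))   [R3 at 1.1.1]
5. s(s(s(s(k(k(c, s(a)), k(0, h(a)))))))  →  s(s(s(s(k(s(s(a)), k(0, h(a)))))))   [R5 at 1.1.1.1.1]
6. s(s(s(s(k(s(s(a)), k(0, h(a)))))))  →  s(s(s(s(k(s(s(a)), s(h(a)))))))   [R3 at 1.1.1.1.2]
7. s(s(s(s(k(s(s(a)), s(h(a)))))))  →  s(s(s(s(0))))   [R4 at 1.1.1.1]

Reduce t₂ = k(k(s(s(a)), s(0)), h(k(0, k(c, k(k(c, a), h(c)))))):
1. k(k(s(s(a)), s(0)), h(k(0, k(c, k(k(c, a), h(c))))))  →  k(0, h(k(0, k(c, k(k(c, a), h(c))))))   [R4 at 1]
2. k(0, h(k(0, k(c, k(k(c, a), h(c))))))  →  s(h(k(0, k(c, k(k(c, a), h(c))))))   [R3 at ε]
3. s(h(k(0, k(c, k(k(c, a), h(c))))))  →  s(s(k(0, k(c, k(k(c, a), h(c))))))   [R1 at 1]
4. s(s(k(0, k(c, k(k(c, a), h(c))))))  →  s(s(s(k(c, k(k(c, a), h(c))))))   [R3 at 1.1]
5. s(s(s(k(c, k(k(c, a), h(c))))))  →  s(s(s(s(k(k(c, a), h(c))))))   [R5 at 1.1.1]
6. s(s(s(s(k(k(c, a), h(c))))))  →  s(s(s(s(k(s(a), h(c))))))   [R5 at 1.1.1.1.1]
7. s(s(s(s(k(s(a), h(c))))))  →  s(s(s(s(0))))   [R7 at 1.1.1.1]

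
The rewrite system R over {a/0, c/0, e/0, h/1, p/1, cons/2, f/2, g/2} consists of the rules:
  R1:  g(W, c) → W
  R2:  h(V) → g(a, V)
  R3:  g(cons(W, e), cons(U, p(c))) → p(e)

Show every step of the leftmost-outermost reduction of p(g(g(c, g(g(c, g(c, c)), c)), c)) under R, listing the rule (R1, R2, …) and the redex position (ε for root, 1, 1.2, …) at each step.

p(c)

1. p(g(g(c, g(g(c, g(c, c)), c)), c))  →  p(g(c, g(g(c, g(c, c)), c)))   [R1 at 1]
2. p(g(c, g(g(c, g(c, c)), c)))  →  p(g(c, g(c, g(c, c))))   [R1 at 1.2]
3. p(g(c, g(c, g(c, c))))  →  p(g(c, g(c, c)))   [R1 at 1.2.2]
4. p(g(c, g(c, c)))  →  p(g(c, c))   [R1 at 1.2]
5. p(g(c, c))  →  p(c)   [R1 at 1]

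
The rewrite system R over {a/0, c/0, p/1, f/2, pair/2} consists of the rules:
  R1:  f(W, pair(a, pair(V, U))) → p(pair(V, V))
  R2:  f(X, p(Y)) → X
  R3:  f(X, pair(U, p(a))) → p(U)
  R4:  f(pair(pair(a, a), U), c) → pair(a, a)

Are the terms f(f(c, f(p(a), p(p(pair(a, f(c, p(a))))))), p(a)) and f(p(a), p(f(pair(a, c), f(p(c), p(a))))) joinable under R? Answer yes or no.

Reduce t₁ = f(f(c, f(p(a), p(p(pair(a, f(c, p(a))))))), p(a)):
1. f(f(c, f(p(a), p(p(pair(a, f(c, p(a))))))), p(a))  →  f(c, f(p(a), p(p(pair(a, f(c, p(a)))))))   [R2 at ε]
2. f(c, f(p(a), p(p(pair(a, f(c, p(a)))))))  →  f(c, p(a))   [R2 at 2]
3. f(c, p(a))  →  c   [R2 at ε]

Reduce t₂ = f(p(a), p(f(pair(a, c), f(p(c), p(a))))):
1. f(p(a), p(f(pair(a, c), f(p(c), p(a)))))  →  p(a)   [R2 at ε]

no — NF(t₁) = c, NF(t₂) = p(a)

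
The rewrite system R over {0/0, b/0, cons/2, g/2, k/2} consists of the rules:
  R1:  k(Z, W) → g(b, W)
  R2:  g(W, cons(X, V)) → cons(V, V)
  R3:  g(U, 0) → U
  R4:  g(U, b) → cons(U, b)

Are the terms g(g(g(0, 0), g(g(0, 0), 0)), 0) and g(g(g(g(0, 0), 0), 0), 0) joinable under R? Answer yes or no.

Reduce t₁ = g(g(g(0, 0), g(g(0, 0), 0)), 0):
1. g(g(g(0, 0), g(g(0, 0), 0)), 0)  →  g(g(0, 0), g(g(0, 0), 0))   [R3 at ε]
2. g(g(0, 0), g(g(0, 0), 0))  →  g(0, g(g(0, 0), 0))   [R3 at 1]
3. g(0, g(g(0, 0), 0))  →  g(0, g(0, 0))   [R3 at 2]
4. g(0, g(0, 0))  →  g(0, 0)   [R3 at 2]
5. g(0, 0)  →  0   [R3 at ε]

Reduce t₂ = g(g(g(g(0, 0), 0), 0), 0):
1. g(g(g(g(0, 0), 0), 0), 0)  →  g(g(g(0, 0), 0), 0)   [R3 at ε]
2. g(g(g(0, 0), 0), 0)  →  g(g(0, 0), 0)   [R3 at ε]
3. g(g(0, 0), 0)  →  g(0, 0)   [R3 at ε]
4. g(0, 0)  →  0   [R3 at ε]

yes — NF(t₁) = 0, NF(t₂) = 0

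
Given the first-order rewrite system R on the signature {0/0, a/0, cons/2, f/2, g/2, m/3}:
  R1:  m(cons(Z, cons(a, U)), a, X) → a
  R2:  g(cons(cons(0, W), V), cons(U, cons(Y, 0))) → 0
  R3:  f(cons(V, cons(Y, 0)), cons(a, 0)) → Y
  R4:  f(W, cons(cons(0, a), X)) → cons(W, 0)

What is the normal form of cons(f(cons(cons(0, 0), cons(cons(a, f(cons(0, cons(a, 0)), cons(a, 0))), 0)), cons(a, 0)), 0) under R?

1. cons(f(cons(cons(0, 0), cons(cons(a, f(cons(0, cons(a, 0)), cons(a, 0))), 0)), cons(a, 0)), 0)  →  cons(cons(a, f(cons(0, cons(a, 0)), cons(a, 0))), 0)   [R3 at 1]
2. cons(cons(a, f(cons(0, cons(a, 0)), cons(a, 0))), 0)  →  cons(cons(a, a), 0)   [R3 at 1.2]

cons(cons(a, a), 0)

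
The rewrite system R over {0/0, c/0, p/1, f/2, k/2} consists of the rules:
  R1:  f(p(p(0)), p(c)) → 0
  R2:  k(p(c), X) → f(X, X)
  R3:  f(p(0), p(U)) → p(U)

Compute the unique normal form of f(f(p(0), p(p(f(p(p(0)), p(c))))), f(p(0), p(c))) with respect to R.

1. f(f(p(0), p(p(f(p(p(0)), p(c))))), f(p(0), p(c)))  →  f(p(p(f(p(p(0)), p(c)))), f(p(0), p(c)))   [R3 at 1]
2. f(p(p(f(p(p(0)), p(c)))), f(p(0), p(c)))  →  f(p(p(0)), f(p(0), p(c)))   [R1 at 1.1.1]
3. f(p(p(0)), f(p(0), p(c)))  →  f(p(p(0)), p(c))   [R3 at 2]
4. f(p(p(0)), p(c))  →  0   [R1 at ε]

0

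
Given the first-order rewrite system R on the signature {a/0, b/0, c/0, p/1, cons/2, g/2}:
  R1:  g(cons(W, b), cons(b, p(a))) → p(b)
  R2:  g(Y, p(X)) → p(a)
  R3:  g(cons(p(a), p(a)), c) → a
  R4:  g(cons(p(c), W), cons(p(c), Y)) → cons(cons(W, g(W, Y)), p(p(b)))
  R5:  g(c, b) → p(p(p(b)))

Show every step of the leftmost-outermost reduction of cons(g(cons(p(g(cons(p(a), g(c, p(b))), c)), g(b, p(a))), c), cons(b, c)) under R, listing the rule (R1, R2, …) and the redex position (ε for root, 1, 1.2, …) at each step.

1. cons(g(cons(p(g(cons(p(a), g(c, p(b))), c)), g(b, p(a))), c), cons(b, c))  →  cons(g(cons(p(g(cons(p(a), p(a)), c)), g(b, p(a))), c), cons(b, c))   [R2 at 1.1.1.1.1.2]
2. cons(g(cons(p(g(cons(p(a), p(a)), c)), g(b, p(a))), c), cons(b, c))  →  cons(g(cons(p(a), g(b, p(a))), c), cons(b, c))   [R3 at 1.1.1.1]
3. cons(g(cons(p(a), g(b, p(a))), c), cons(b, c))  →  cons(g(cons(p(a), p(a)), c), cons(b, c))   [R2 at 1.1.2]
4. cons(g(cons(p(a), p(a)), c), cons(b, c))  →  cons(a, cons(b, c))   [R3 at 1]

cons(a, cons(b, c))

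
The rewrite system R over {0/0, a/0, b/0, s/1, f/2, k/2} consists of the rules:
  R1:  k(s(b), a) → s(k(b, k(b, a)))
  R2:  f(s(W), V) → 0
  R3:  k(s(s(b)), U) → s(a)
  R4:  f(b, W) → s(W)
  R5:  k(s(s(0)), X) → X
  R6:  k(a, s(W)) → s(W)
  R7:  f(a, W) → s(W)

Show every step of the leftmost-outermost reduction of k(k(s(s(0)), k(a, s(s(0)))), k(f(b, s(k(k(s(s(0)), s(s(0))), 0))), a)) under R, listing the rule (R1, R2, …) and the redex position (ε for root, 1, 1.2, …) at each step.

1. k(k(s(s(0)), k(a, s(s(0)))), k(f(b, s(k(k(s(s(0)), s(s(0))), 0))), a))  →  k(k(a, s(s(0))), k(f(b, s(k(k(s(s(0)), s(s(0))), 0))), a))   [R5 at 1]
2. k(k(a, s(s(0))), k(f(b, s(k(k(s(s(0)), s(s(0))), 0))), a))  →  k(s(s(0)), k(f(b, s(k(k(s(s(0)), s(s(0))), 0))), a))   [R6 at 1]
3. k(s(s(0)), k(f(b, s(k(k(s(s(0)), s(s(0))), 0))), a))  →  k(f(b, s(k(k(s(s(0)), s(s(0))), 0))), a)   [R5 at ε]
4. k(f(b, s(k(k(s(s(0)), s(s(0))), 0))), a)  →  k(s(s(k(k(s(s(0)), s(s(0))), 0))), a)   [R4 at 1]
5. k(s(s(k(k(s(s(0)), s(s(0))), 0))), a)  →  k(s(s(k(s(s(0)), 0))), a)   [R5 at 1.1.1.1]
6. k(s(s(k(s(s(0)), 0))), a)  →  k(s(s(0)), a)   [R5 at 1.1.1]
7. k(s(s(0)), a)  →  a   [R5 at ε]

a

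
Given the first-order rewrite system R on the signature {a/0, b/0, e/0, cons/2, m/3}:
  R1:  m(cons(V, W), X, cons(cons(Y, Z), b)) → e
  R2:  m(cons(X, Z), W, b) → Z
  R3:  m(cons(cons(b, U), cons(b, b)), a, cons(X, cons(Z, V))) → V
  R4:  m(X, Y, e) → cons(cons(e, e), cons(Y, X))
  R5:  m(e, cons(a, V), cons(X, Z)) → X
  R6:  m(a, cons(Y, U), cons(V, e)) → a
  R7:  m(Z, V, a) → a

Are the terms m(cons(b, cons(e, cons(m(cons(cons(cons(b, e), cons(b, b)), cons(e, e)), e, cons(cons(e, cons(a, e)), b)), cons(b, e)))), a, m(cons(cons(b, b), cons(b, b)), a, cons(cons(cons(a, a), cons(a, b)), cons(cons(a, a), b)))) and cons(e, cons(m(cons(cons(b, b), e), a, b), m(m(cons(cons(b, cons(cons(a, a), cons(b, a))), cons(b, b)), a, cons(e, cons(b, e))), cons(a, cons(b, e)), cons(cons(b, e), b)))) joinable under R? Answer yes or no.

Reduce t₁ = m(cons(b, cons(e, cons(m(cons(cons(cons(b, e), cons(b, b)), cons(e, e)), e, cons(cons(e, cons(a, e)), b)), cons(b, e)))), a, m(cons(cons(b, b), cons(b, b)), a, cons(cons(cons(a, a), cons(a, b)), cons(cons(a, a), b)))):
1. m(cons(b, cons(e, cons(m(cons(cons(cons(b, e), cons(b, b)), cons(e, e)), e, cons(cons(e, cons(a, e)), b)), cons(b, e)))), a, m(cons(cons(b, b), cons(b, b)), a, cons(cons(cons(a, a), cons(a, b)), cons(cons(a, a), b))))  →  m(cons(b, cons(e, cons(e, cons(b, e)))), a, m(cons(cons(b, b), cons(b, b)), a, cons(cons(cons(a, a), cons(a, b)), cons(cons(a, a), b))))   [R1 at 1.2.2.1]
2. m(cons(b, cons(e, cons(e, cons(b, e)))), a, m(cons(cons(b, b), cons(b, b)), a, cons(cons(cons(a, a), cons(a, b)), cons(cons(a, a), b))))  →  m(cons(b, cons(e, cons(e, cons(b, e)))), a, b)   [R3 at 3]
3. m(cons(b, cons(e, cons(e, cons(b, e)))), a, b)  →  cons(e, cons(e, cons(b, e)))   [R2 at ε]

Reduce t₂ = cons(e, cons(m(cons(cons(b, b), e), a, b), m(m(cons(cons(b, cons(cons(a, a), cons(b, a))), cons(b, b)), a, cons(e, cons(b, e))), cons(a, cons(b, e)), cons(cons(b, e), b)))):
1. cons(e, cons(m(cons(cons(b, b), e), a, b), m(m(cons(cons(b, cons(cons(a, a), cons(b, a))), cons(b, b)), a, cons(e, cons(b, e))), cons(a, cons(b, e)), cons(cons(b, e), b))))  →  cons(e, cons(e, m(m(cons(cons(b, cons(cons(a, a), cons(b, a))), cons(b, b)), a, cons(e, cons(b, e))), cons(a, cons(b, e)), cons(cons(b, e), b))))   [R2 at 2.1]
2. cons(e, cons(e, m(m(cons(cons(b, cons(cons(a, a), cons(b, a))), cons(b, b)), a, cons(e, cons(b, e))), cons(a, cons(b, e)), cons(cons(b, e), b))))  →  cons(e, cons(e, m(e, cons(a, cons(b, e)), cons(cons(b, e), b))))   [R3 at 2.2.1]
3. cons(e, cons(e, m(e, cons(a, cons(b, e)), cons(cons(b, e), b))))  →  cons(e, cons(e, cons(b, e)))   [R5 at 2.2]

yes — NF(t₁) = cons(e, cons(e, cons(b, e))), NF(t₂) = cons(e, cons(e, cons(b, e)))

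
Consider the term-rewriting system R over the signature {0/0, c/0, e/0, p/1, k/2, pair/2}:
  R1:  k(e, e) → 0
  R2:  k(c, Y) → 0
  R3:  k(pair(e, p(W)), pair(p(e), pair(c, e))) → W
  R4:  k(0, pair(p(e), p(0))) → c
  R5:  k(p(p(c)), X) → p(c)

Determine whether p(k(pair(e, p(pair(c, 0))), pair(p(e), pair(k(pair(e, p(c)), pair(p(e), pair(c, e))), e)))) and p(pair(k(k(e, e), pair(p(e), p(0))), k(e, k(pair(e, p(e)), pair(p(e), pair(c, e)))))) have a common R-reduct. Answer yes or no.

yes — NF(t₁) = p(pair(c, 0)), NF(t₂) = p(pair(c, 0))

Reduce t₁ = p(k(pair(e, p(pair(c, 0))), pair(p(e), pair(k(pair(e, p(c)), pair(p(e), pair(c, e))), e)))):
1. p(k(pair(e, p(pair(c, 0))), pair(p(e), pair(k(pair(e, p(c)), pair(p(e), pair(c, e))), e))))  →  p(k(pair(e, p(pair(c, 0))), pair(p(e), pair(c, e))))   [R3 at 1.2.2.1]
2. p(k(pair(e, p(pair(c, 0))), pair(p(e), pair(c, e))))  →  p(pair(c, 0))   [R3 at 1]

Reduce t₂ = p(pair(k(k(e, e), pair(p(e), p(0))), k(e, k(pair(e, p(e)), pair(p(e), pair(c, e)))))):
1. p(pair(k(k(e, e), pair(p(e), p(0))), k(e, k(pair(e, p(e)), pair(p(e), pair(c, e))))))  →  p(pair(k(0, pair(p(e), p(0))), k(e, k(pair(e, p(e)), pair(p(e), pair(c, e))))))   [R1 at 1.1.1]
2. p(pair(k(0, pair(p(e), p(0))), k(e, k(pair(e, p(e)), pair(p(e), pair(c, e))))))  →  p(pair(c, k(e, k(pair(e, p(e)), pair(p(e), pair(c, e))))))   [R4 at 1.1]
3. p(pair(c, k(e, k(pair(e, p(e)), pair(p(e), pair(c, e))))))  →  p(pair(c, k(e, e)))   [R3 at 1.2.2]
4. p(pair(c, k(e, e)))  →  p(pair(c, 0))   [R1 at 1.2]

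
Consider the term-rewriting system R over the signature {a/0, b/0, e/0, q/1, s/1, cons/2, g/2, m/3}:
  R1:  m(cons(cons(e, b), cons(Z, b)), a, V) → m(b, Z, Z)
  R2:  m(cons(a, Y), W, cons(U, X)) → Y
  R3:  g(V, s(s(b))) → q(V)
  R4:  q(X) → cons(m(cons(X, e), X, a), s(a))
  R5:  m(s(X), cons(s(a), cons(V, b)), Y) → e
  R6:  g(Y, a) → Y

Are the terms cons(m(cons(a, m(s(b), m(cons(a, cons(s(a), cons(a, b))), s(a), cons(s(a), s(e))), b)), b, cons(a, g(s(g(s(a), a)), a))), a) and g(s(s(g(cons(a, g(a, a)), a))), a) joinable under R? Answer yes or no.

no — NF(t₁) = cons(e, a), NF(t₂) = s(s(cons(a, a)))

Reduce t₁ = cons(m(cons(a, m(s(b), m(cons(a, cons(s(a), cons(a, b))), s(a), cons(s(a), s(e))), b)), b, cons(a, g(s(g(s(a), a)), a))), a):
1. cons(m(cons(a, m(s(b), m(cons(a, cons(s(a), cons(a, b))), s(a), cons(s(a), s(e))), b)), b, cons(a, g(s(g(s(a), a)), a))), a)  →  cons(m(s(b), m(cons(a, cons(s(a), cons(a, b))), s(a), cons(s(a), s(e))), b), a)   [R2 at 1]
2. cons(m(s(b), m(cons(a, cons(s(a), cons(a, b))), s(a), cons(s(a), s(e))), b), a)  →  cons(m(s(b), cons(s(a), cons(a, b)), b), a)   [R2 at 1.2]
3. cons(m(s(b), cons(s(a), cons(a, b)), b), a)  →  cons(e, a)   [R5 at 1]

Reduce t₂ = g(s(s(g(cons(a, g(a, a)), a))), a):
1. g(s(s(g(cons(a, g(a, a)), a))), a)  →  s(s(g(cons(a, g(a, a)), a)))   [R6 at ε]
2. s(s(g(cons(a, g(a, a)), a)))  →  s(s(cons(a, g(a, a))))   [R6 at 1.1]
3. s(s(cons(a, g(a, a))))  →  s(s(cons(a, a)))   [R6 at 1.1.2]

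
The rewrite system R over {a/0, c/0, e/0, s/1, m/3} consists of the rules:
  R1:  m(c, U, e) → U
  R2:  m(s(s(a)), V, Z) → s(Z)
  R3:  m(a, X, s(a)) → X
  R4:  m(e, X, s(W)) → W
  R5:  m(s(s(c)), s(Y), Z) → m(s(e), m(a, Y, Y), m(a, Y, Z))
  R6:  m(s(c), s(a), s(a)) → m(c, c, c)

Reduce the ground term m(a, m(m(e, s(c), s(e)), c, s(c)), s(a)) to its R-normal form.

c

1. m(a, m(m(e, s(c), s(e)), c, s(c)), s(a))  →  m(m(e, s(c), s(e)), c, s(c))   [R3 at ε]
2. m(m(e, s(c), s(e)), c, s(c))  →  m(e, c, s(c))   [R4 at 1]
3. m(e, c, s(c))  →  c   [R4 at ε]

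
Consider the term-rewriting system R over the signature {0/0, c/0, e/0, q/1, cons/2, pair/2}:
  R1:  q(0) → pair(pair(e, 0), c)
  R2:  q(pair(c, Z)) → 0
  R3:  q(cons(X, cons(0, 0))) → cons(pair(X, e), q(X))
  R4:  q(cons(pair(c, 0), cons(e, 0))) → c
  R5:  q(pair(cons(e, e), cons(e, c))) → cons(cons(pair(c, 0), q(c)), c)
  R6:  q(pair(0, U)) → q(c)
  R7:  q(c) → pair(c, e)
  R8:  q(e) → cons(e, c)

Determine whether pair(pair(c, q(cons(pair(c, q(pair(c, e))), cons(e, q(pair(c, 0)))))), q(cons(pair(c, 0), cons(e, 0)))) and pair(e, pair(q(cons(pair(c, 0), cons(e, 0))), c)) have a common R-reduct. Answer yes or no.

no — NF(t₁) = pair(pair(c, c), c), NF(t₂) = pair(e, pair(c, c))

Reduce t₁ = pair(pair(c, q(cons(pair(c, q(pair(c, e))), cons(e, q(pair(c, 0)))))), q(cons(pair(c, 0), cons(e, 0)))):
1. pair(pair(c, q(cons(pair(c, q(pair(c, e))), cons(e, q(pair(c, 0)))))), q(cons(pair(c, 0), cons(e, 0))))  →  pair(pair(c, q(cons(pair(c, 0), cons(e, q(pair(c, 0)))))), q(cons(pair(c, 0), cons(e, 0))))   [R2 at 1.2.1.1.2]
2. pair(pair(c, q(cons(pair(c, 0), cons(e, q(pair(c, 0)))))), q(cons(pair(c, 0), cons(e, 0))))  →  pair(pair(c, q(cons(pair(c, 0), cons(e, 0)))), q(cons(pair(c, 0), cons(e, 0))))   [R2 at 1.2.1.2.2]
3. pair(pair(c, q(cons(pair(c, 0), cons(e, 0)))), q(cons(pair(c, 0), cons(e, 0))))  →  pair(pair(c, c), q(cons(pair(c, 0), cons(e, 0))))   [R4 at 1.2]
4. pair(pair(c, c), q(cons(pair(c, 0), cons(e, 0))))  →  pair(pair(c, c), c)   [R4 at 2]

Reduce t₂ = pair(e, pair(q(cons(pair(c, 0), cons(e, 0))), c)):
1. pair(e, pair(q(cons(pair(c, 0), cons(e, 0))), c))  →  pair(e, pair(c, c))   [R4 at 2.1]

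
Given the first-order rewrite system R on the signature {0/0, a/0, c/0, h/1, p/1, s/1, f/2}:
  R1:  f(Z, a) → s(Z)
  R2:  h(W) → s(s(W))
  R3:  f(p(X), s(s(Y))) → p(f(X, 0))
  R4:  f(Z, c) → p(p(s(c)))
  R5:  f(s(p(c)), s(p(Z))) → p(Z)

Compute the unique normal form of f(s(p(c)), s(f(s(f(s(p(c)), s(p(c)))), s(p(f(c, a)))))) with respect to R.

1. f(s(p(c)), s(f(s(f(s(p(c)), s(p(c)))), s(p(f(c, a))))))  →  f(s(p(c)), s(f(s(p(c)), s(p(f(c, a))))))   [R5 at 2.1.1.1]
2. f(s(p(c)), s(f(s(p(c)), s(p(f(c, a))))))  →  f(s(p(c)), s(p(f(c, a))))   [R5 at 2.1]
3. f(s(p(c)), s(p(f(c, a))))  →  p(f(c, a))   [R5 at ε]
4. p(f(c, a))  →  p(s(c))   [R1 at 1]

p(s(c))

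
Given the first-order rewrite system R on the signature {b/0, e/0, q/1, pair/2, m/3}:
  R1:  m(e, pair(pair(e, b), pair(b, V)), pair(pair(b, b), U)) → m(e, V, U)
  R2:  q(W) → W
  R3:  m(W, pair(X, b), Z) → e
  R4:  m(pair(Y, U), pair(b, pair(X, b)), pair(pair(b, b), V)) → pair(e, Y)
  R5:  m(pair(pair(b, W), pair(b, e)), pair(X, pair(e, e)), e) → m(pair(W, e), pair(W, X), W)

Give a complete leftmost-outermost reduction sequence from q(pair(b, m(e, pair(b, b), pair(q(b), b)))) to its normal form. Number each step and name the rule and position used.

1. q(pair(b, m(e, pair(b, b), pair(q(b), b))))  →  pair(b, m(e, pair(b, b), pair(q(b), b)))   [R2 at ε]
2. pair(b, m(e, pair(b, b), pair(q(b), b)))  →  pair(b, e)   [R3 at 2]

pair(b, e)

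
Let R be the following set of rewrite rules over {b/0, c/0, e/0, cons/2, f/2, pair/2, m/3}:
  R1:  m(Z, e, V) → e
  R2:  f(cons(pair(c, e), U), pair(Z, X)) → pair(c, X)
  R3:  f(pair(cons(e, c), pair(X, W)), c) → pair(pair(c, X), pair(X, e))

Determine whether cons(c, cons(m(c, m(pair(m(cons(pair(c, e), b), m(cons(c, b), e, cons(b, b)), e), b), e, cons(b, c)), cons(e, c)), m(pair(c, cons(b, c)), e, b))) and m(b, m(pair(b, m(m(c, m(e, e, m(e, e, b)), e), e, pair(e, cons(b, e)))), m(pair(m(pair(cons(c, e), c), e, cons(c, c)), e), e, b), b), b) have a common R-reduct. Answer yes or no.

Reduce t₁ = cons(c, cons(m(c, m(pair(m(cons(pair(c, e), b), m(cons(c, b), e, cons(b, b)), e), b), e, cons(b, c)), cons(e, c)), m(pair(c, cons(b, c)), e, b))):
1. cons(c, cons(m(c, m(pair(m(cons(pair(c, e), b), m(cons(c, b), e, cons(b, b)), e), b), e, cons(b, c)), cons(e, c)), m(pair(c, cons(b, c)), e, b)))  →  cons(c, cons(m(c, e, cons(e, c)), m(pair(c, cons(b, c)), e, b)))   [R1 at 2.1.2]
2. cons(c, cons(m(c, e, cons(e, c)), m(pair(c, cons(b, c)), e, b)))  →  cons(c, cons(e, m(pair(c, cons(b, c)), e, b)))   [R1 at 2.1]
3. cons(c, cons(e, m(pair(c, cons(b, c)), e, b)))  →  cons(c, cons(e, e))   [R1 at 2.2]

Reduce t₂ = m(b, m(pair(b, m(m(c, m(e, e, m(e, e, b)), e), e, pair(e, cons(b, e)))), m(pair(m(pair(cons(c, e), c), e, cons(c, c)), e), e, b), b), b):
1. m(b, m(pair(b, m(m(c, m(e, e, m(e, e, b)), e), e, pair(e, cons(b, e)))), m(pair(m(pair(cons(c, e), c), e, cons(c, c)), e), e, b), b), b)  →  m(b, m(pair(b, e), m(pair(m(pair(cons(c, e), c), e, cons(c, c)), e), e, b), b), b)   [R1 at 2.1.2]
2. m(b, m(pair(b, e), m(pair(m(pair(cons(c, e), c), e, cons(c, c)), e), e, b), b), b)  →  m(b, m(pair(b, e), e, b), b)   [R1 at 2.2]
3. m(b, m(pair(b, e), e, b), b)  →  m(b, e, b)   [R1 at 2]
4. m(b, e, b)  →  e   [R1 at ε]

no — NF(t₁) = cons(c, cons(e, e)), NF(t₂) = e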